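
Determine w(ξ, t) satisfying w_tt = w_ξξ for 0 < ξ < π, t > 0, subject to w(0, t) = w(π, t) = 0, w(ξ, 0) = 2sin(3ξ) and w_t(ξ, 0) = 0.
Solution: Separating variables: w = Σ [A_n cos(ω_n t) + B_n sin(ω_n t)] sin(nξ), ω_n = n. From ICs: A_3=2.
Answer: w(ξ, t) = 2sin(3ξ)cos(3t)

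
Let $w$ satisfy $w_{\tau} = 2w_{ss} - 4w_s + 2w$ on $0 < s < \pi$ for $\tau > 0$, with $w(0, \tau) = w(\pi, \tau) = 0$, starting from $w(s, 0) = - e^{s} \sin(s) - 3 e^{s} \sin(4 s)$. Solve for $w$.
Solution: Substitute $w = e^{s}u$, i.e. $u = e^{-s}w$.
By the product rule, $w_s = e^{s}(u_s + u)$, $w_{ss} = e^{s}(u_{ss} + 2u_s + u)$, $w_{\tau} = e^{s}u_{\tau}$.
Substituting into the PDE and dividing by $e^{s}$: $u_{\tau} = 2(u_{ss} + 2u_s + u) - 4(u_s + u) + 2u$.
The lower-order terms cancel, leaving the standard heat equation $u_{\tau} = 2u_{ss}$.
Initial data for $u$: $u(s,0) = e^{-s}w(s,0) = - \sin(s) - 3 \sin(4 s)$. The boundary conditions carry over: $u(0,\tau) = u(\pi,\tau) = 0$.
Solve for $u$:
  Using separation of variables $u = X(s)T(\tau)$:
  Eigenfunctions: $\sin(ns)$, $n = 1, 2, 3, \ldots$
  General solution: $u(s, \tau) = \sum c_n \sin(ns) e^{-2n^2 \tau}$
  Matching $u(s,0) = - \sin(s) - 3 \sin(4 s)$ term by term: $c_1=-1, c_4=-3$.
Hence $u(s,\tau) = - e^{-2 \tau} \sin(s) - 3 e^{-32 \tau} \sin(4 s)$.
Transform back: $w(s,\tau) = e^{s}u(s,\tau)$.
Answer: $w(s, \tau) = - e^{-2 \tau} e^{s} \sin(s) - 3 e^{-32 \tau} e^{s} \sin(4 s)$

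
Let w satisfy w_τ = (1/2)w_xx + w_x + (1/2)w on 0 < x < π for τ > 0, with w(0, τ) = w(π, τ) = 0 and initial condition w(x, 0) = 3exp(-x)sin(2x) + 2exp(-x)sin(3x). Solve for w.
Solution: Substitute w = exp(-x)u.
Then w_x = exp(-x)(u_x - u), w_xx = exp(-x)(u_xx - 2u_x + u), w_τ = exp(-x)u_τ; substituting and dividing by exp(-x), the lower-order terms cancel: u_τ = (1/2)u_xx (standard heat equation).
Data for u: u(x,0) = exp(x)w(x,0) = 3sin(2x) + 2sin(3x). The boundary conditions carry over: u(0,τ) = u(π,τ) = 0.
Separating variables: u = Σ c_n exp(-n²τ/2) sin(nx). From u(x,0) = 3sin(2x) + 2sin(3x): c_2=3, c_3=2.
So u(x,τ) = 3exp(-2τ)sin(2x) + 2exp(-9τ/2)sin(3x), and w(x,τ) = exp(-x)u(x,τ).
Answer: w(x, τ) = 3exp(-x)exp(-2τ)sin(2x) + 2exp(-x)exp(-9τ/2)sin(3x)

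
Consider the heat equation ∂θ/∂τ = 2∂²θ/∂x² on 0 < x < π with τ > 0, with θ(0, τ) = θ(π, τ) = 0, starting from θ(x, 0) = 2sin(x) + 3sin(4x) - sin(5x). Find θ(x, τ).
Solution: Separating variables: θ = Σ c_n exp(-2n²τ) sin(nx). From θ(x,0) = 2sin(x) + 3sin(4x) - sin(5x): c_1=2, c_4=3, c_5=-1.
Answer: θ(x, τ) = 2exp(-2τ)sin(x) + 3exp(-32τ)sin(4x) - exp(-50τ)sin(5x)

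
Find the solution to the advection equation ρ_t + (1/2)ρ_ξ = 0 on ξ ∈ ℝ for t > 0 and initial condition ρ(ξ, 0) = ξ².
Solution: By method of characteristics (waves move right with speed 1/2):
Along characteristics ξ - (1/2)t = const, ρ is constant, so ρ(ξ,t) = f(ξ - (1/2)t) with f = ρ(·, 0).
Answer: ρ(ξ, t) = (1/4)t² - tξ + ξ²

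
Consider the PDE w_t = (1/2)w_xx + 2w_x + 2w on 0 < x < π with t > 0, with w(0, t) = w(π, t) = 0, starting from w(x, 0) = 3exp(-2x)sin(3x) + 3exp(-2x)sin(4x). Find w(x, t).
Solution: Substitute w = exp(-2x)u.
Then w_x = exp(-2x)(u_x - 2u), w_xx = exp(-2x)(u_xx - 4u_x + 4u), w_t = exp(-2x)u_t; substituting and dividing by exp(-2x), the lower-order terms cancel: u_t = (1/2)u_xx (standard heat equation).
Data for u: u(x,0) = exp(2x)w(x,0) = 3sin(3x) + 3sin(4x). The boundary conditions carry over: u(0,t) = u(π,t) = 0.
Separating variables: u = Σ c_n exp(-n²t/2) sin(nx). From u(x,0) = 3sin(3x) + 3sin(4x): c_3=3, c_4=3.
So u(x,t) = 3exp(-8t)sin(4x) + 3exp(-9t/2)sin(3x), and w(x,t) = exp(-2x)u(x,t).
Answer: w(x, t) = 3exp(-8t)exp(-2x)sin(4x) + 3exp(-9t/2)exp(-2x)sin(3x)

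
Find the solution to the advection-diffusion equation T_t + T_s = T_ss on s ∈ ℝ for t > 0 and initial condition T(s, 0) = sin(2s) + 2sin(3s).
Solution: Change to a moving frame: let η = s - t, σ = t and write T(s,t) = u(η,σ).
By the chain rule T_t = u_σ - u_η, T_s = u_η, T_ss = u_ηη.
Then T_t + T_s = u_σ: the advection term cancels and the PDE becomes the heat equation u_σ = u_ηη on η ∈ ℝ.
Initial data: u(η,0) = T(η,0) = sin(2η) + 2sin(3η).
On η ∈ ℝ each mode satisfies (sin(nη))″ = -n² sin(nη), so exp(-n²σ) sin(nη) solves the heat equation; by superposition u(η,σ) = Σ c_n exp(-n²σ) sin(nη).
Reading off the coefficients: c_2=1, c_3=2, so u(η,σ) = exp(-4σ)sin(2η) + 2exp(-9σ)sin(3η).
Substituting back η = s - t, σ = t: T(s,t) = u(s - t, t).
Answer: T(s, t) = exp(-4t)sin(2s - 2t) + 2exp(-9t)sin(3s - 3t)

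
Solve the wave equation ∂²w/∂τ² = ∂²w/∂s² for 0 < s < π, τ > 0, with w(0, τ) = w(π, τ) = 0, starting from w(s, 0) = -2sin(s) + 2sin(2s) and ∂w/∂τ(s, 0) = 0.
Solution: Separating variables: w = Σ [A_n cos(ω_n τ) + B_n sin(ω_n τ)] sin(ns), ω_n = n. From ICs: A_1=-2, A_2=2.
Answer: w(s, τ) = -2sin(s)cos(τ) + 2sin(2s)cos(2τ)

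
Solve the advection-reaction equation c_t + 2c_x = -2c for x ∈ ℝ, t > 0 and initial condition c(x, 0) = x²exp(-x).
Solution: Substitute c = exp(-x)u, i.e. u = exp(x)c.
By the product rule, c_x = exp(-x)(u_x - u), c_t = exp(-x)u_t.
Substituting into the PDE and dividing by exp(-x): u_t + 2(u_x - u) = -2u.
The lower-order terms cancel, leaving the standard advection equation u_t + 2u_x = 0.
Initial data for u: u(x,0) = exp(x)c(x,0) = x².
Solve for u:
  By method of characteristics (waves move right with speed 2):
  Along characteristics x - 2t = const, u is constant, so u(x,t) = f(x - 2t) with f = u(·, 0).
Hence u(x,t) = 4t² - 4tx + x².
Transform back: c(x,t) = exp(-x)u(x,t).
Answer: c(x, t) = 4t²exp(-x) - 4txexp(-x) + x²exp(-x)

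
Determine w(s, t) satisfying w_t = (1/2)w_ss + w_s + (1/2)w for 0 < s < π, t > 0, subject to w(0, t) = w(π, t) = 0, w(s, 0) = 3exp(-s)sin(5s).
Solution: Substitute w = exp(-s)u.
Then w_s = exp(-s)(u_s - u), w_ss = exp(-s)(u_ss - 2u_s + u), w_t = exp(-s)u_t; substituting and dividing by exp(-s), the lower-order terms cancel: u_t = (1/2)u_ss (standard heat equation).
Data for u: u(s,0) = exp(s)w(s,0) = 3sin(5s). The boundary conditions carry over: u(0,t) = u(π,t) = 0.
Separating variables: u = Σ c_n exp(-n²t/2) sin(ns). From u(s,0) = 3sin(5s): c_5=3.
So u(s,t) = 3exp(-25t/2)sin(5s), and w(s,t) = exp(-s)u(s,t).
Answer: w(s, t) = 3exp(-s)exp(-25t/2)sin(5s)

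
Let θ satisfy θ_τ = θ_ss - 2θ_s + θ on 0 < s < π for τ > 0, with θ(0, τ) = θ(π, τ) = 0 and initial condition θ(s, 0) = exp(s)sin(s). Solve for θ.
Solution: Substitute θ = exp(s)u.
Then θ_s = exp(s)(u_s + u), θ_ss = exp(s)(u_ss + 2u_s + u), θ_τ = exp(s)u_τ; substituting and dividing by exp(s), the lower-order terms cancel: u_τ = u_ss (standard heat equation).
Data for u: u(s,0) = exp(-s)θ(s,0) = sin(s). The boundary conditions carry over: u(0,τ) = u(π,τ) = 0.
Separating variables: u = Σ c_n exp(-n²τ) sin(ns). From u(s,0) = sin(s): c_1=1.
So u(s,τ) = exp(-τ)sin(s), and θ(s,τ) = exp(s)u(s,τ).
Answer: θ(s, τ) = exp(s)exp(-τ)sin(s)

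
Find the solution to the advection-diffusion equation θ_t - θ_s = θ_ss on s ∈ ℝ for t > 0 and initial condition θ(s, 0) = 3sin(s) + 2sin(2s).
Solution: Moving frame: η = s + t, σ = t, θ = u(η,σ), so θ_t = u_σ + u_η and θ_ss = u_ηη.
Hence θ_t - θ_s = u_σ and the PDE becomes the heat equation u_σ = u_ηη on η ∈ ℝ.
Initial data: u(η,0) = θ(η,0) = 3sin(η) + 2sin(2η). Each mode sin(nη) decays as exp(-n²σ) on ℝ, so u(η,σ) = Σ c_n exp(-n²σ) sin(nη) with c_1=3, c_2=2: u(η,σ) = 3exp(-σ)sin(η) + 2exp(-4σ)sin(2η).
Substituting back: θ(s,t) = u(s + t, t).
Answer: θ(s, t) = 3exp(-t)sin(s + t) + 2exp(-4t)sin(2s + 2t)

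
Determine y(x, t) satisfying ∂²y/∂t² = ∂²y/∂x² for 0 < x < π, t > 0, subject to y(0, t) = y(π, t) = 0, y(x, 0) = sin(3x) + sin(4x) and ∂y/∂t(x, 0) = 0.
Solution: Using separation of variables y = X(x)T(t):
Eigenfunctions: sin(nx), n = 1, 2, 3, ...
General solution: y(x, t) = Σ [A_n cos(n t) + B_n sin(n t)] sin(nx)
From y(x,0) = sin(3x) + sin(4x): A_3=1, A_4=1. From y_t(x,0) = 0: all B_n = 0.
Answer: y(x, t) = sin(3x)cos(3t) + sin(4x)cos(4t)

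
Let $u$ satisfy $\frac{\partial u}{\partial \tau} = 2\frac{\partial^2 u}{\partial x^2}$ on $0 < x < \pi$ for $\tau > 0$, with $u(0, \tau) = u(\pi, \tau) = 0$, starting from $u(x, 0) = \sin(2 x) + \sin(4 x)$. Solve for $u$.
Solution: Using separation of variables $u = X(x)T(\tau)$:
Eigenfunctions: $\sin(nx)$, $n = 1, 2, 3, \ldots$
General solution: $u(x, \tau) = \sum c_n \sin(nx) e^{-2n^2 \tau}$
Matching $u(x,0) = \sin(2 x) + \sin(4 x)$ term by term: $c_2=1, c_4=1$.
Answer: $u(x, \tau) = e^{-8 \tau} \sin(2 x) + e^{-32 \tau} \sin(4 x)$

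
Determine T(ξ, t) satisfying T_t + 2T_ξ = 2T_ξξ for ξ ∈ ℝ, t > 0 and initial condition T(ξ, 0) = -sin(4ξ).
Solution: Change to a moving frame: let η = ξ - 2t, σ = t and write T(ξ,t) = u(η,σ).
By the chain rule T_t = u_σ - 2u_η, T_ξ = u_η, T_ξξ = u_ηη.
Then T_t + 2T_ξ = u_σ: the advection term cancels and the PDE becomes the heat equation u_σ = 2u_ηη on η ∈ ℝ.
Initial data: u(η,0) = T(η,0) = -sin(4η).
On η ∈ ℝ each mode satisfies (sin(nη))″ = -n² sin(nη), so exp(-2n²σ) sin(nη) solves the heat equation; by superposition u(η,σ) = Σ c_n exp(-2n²σ) sin(nη).
Reading off the coefficients: c_4=-1, so u(η,σ) = -exp(-32σ)sin(4η).
Substituting back η = ξ - 2t, σ = t: T(ξ,t) = u(ξ - 2t, t).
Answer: T(ξ, t) = exp(-32t)sin(8t - 4ξ)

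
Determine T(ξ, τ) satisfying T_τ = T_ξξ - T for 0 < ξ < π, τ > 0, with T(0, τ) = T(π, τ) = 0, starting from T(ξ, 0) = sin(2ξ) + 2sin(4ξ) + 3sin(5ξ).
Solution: Substitute T = exp(-τ)u.
Then T_τ = exp(-τ)(u_τ - u), T_ξξ = exp(-τ)u_ξξ; substituting and dividing by exp(-τ), the lower-order terms cancel: u_τ = u_ξξ (standard heat equation).
Data for u: u(ξ,0) = T(ξ,0) = sin(2ξ) + 2sin(4ξ) + 3sin(5ξ). The boundary conditions carry over: u(0,τ) = u(π,τ) = 0.
Separating variables: u = Σ c_n exp(-n²τ) sin(nξ). From u(ξ,0) = sin(2ξ) + 2sin(4ξ) + 3sin(5ξ): c_2=1, c_4=2, c_5=3.
So u(ξ,τ) = exp(-4τ)sin(2ξ) + 2exp(-16τ)sin(4ξ) + 3exp(-25τ)sin(5ξ), and T(ξ,τ) = exp(-τ)u(ξ,τ).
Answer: T(ξ, τ) = exp(-5τ)sin(2ξ) + 2exp(-17τ)sin(4ξ) + 3exp(-26τ)sin(5ξ)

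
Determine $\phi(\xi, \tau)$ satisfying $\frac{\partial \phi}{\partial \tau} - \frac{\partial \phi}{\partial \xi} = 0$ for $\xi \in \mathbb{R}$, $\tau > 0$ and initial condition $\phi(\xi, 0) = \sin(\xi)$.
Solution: By characteristics ($d\xi/d\tau = -1$), $\phi(\xi,\tau) = f(\xi + \tau)$ with $f = \phi( \cdot , 0)$.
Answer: $\phi(\xi, \tau) = \sin(\tau + \xi)$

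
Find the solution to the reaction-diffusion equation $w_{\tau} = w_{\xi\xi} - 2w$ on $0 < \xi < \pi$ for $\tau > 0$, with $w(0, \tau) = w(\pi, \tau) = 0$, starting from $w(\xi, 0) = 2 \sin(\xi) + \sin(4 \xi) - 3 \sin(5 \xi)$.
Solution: Substitute $w = e^{-2\tau}u$, i.e. $u = e^{2\tau}w$.
By the product rule, $w_{\tau} = e^{-2\tau}(u_{\tau} - 2u)$, $w_{\xi\xi} = e^{-2\tau}u_{\xi\xi}$.
Substituting into the PDE and dividing by $e^{-2\tau}$: $u_{\tau} - 2u = u_{\xi\xi} - 2u$.
The lower-order terms cancel, leaving the standard heat equation $u_{\tau} = u_{\xi\xi}$.
Initial data for $u$: $u(\xi,0) = w(\xi,0) = 2 \sin(\xi) + \sin(4 \xi) - 3 \sin(5 \xi)$. The boundary conditions carry over: $u(0,\tau) = u(\pi,\tau) = 0$.
Solve for $u$:
  Using separation of variables $u = X(\xi)T(\tau)$:
  Eigenfunctions: $\sin(n\xi)$, $n = 1, 2, 3, \ldots$
  General solution: $u(\xi, \tau) = \sum c_n \sin(n\xi) e^{-n^2 \tau}$
  Matching $u(\xi,0) = 2 \sin(\xi) + \sin(4 \xi) - 3 \sin(5 \xi)$ term by term: $c_1=2, c_4=1, c_5=-3$.
Hence $u(\xi,\tau) = 2 e^{-\tau} \sin(\xi) + e^{-16 \tau} \sin(4 \xi) - 3 e^{-25 \tau} \sin(5 \xi)$.
Transform back: $w(\xi,\tau) = e^{-2\tau}u(\xi,\tau)$.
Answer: $w(\xi, \tau) = 2 e^{-3 \tau} \sin(\xi) + e^{-18 \tau} \sin(4 \xi) - 3 e^{-27 \tau} \sin(5 \xi)$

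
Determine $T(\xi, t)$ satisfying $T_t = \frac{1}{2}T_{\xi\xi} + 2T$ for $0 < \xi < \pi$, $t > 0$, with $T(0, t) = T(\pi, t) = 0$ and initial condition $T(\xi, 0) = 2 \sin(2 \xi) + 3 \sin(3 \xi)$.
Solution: Substitute $T = e^{2t}u$, i.e. $u = e^{-2t}T$.
By the product rule, $T_t = e^{2t}(u_t + 2u)$, $T_{\xi\xi} = e^{2t}u_{\xi\xi}$.
Substituting into the PDE and dividing by $e^{2t}$: $u_t + 2u = \frac{1}{2}u_{\xi\xi} + 2u$.
The lower-order terms cancel, leaving the standard heat equation $u_t = \frac{1}{2}u_{\xi\xi}$.
Initial data for $u$: $u(\xi,0) = T(\xi,0) = 2 \sin(2 \xi) + 3 \sin(3 \xi)$. The boundary conditions carry over: $u(0,t) = u(\pi,t) = 0$.
Solve for $u$:
  Using separation of variables $u = X(\xi)G(t)$:
  Eigenfunctions: $\sin(n\xi)$, $n = 1, 2, 3, \ldots$
  General solution: $u(\xi, t) = \sum c_n \sin(n\xi) e^{-n^2 t/2}$
  Matching $u(\xi,0) = 2 \sin(2 \xi) + 3 \sin(3 \xi)$ term by term: $c_2=2, c_3=3$.
Hence $u(\xi,t) = 2 e^{-2 t} \sin(2 \xi) + 3 e^{-9 t/2} \sin(3 \xi)$.
Transform back: $T(\xi,t) = e^{2t}u(\xi,t)$.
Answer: $T(\xi, t) = 2 \sin(2 \xi) + 3 e^{-5 t/2} \sin(3 \xi)$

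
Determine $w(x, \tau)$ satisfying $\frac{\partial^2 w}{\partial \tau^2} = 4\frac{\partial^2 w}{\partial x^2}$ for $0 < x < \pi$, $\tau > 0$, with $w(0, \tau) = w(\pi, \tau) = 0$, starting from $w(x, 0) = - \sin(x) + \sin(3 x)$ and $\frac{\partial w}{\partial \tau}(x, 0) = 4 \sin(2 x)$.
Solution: Separating variables: $w = \sum [A_n \cos(\omega_n \tau) + B_n \sin(\omega_n \tau)] \sin(nx)$, $\omega_n = 2n$. From ICs ($B_n$ = velocity coefficient / $\omega_n$): $A_1=-1, A_3=1, B_2=1$.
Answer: $w(x, \tau) = \sin(4 \tau) \sin(2 x) -  \sin(x) \cos(2 \tau) + \sin(3 x) \cos(6 \tau)$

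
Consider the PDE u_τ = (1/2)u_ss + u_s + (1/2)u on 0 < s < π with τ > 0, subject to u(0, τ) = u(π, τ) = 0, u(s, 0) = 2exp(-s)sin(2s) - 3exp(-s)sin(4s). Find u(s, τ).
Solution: Substitute u = exp(-s)w, i.e. w = exp(s)u.
By the product rule, u_s = exp(-s)(w_s - w), u_ss = exp(-s)(w_ss - 2w_s + w), u_τ = exp(-s)w_τ.
Substituting into the PDE and dividing by exp(-s): w_τ = (1/2)(w_ss - 2w_s + w) + (w_s - w) + (1/2)w.
The lower-order terms cancel, leaving the standard heat equation w_τ = (1/2)w_ss.
Initial data for w: w(s,0) = exp(s)u(s,0) = 2sin(2s) - 3sin(4s). The boundary conditions carry over: w(0,τ) = w(π,τ) = 0.
Solve for w:
  Using separation of variables w = X(s)T(τ):
  Eigenfunctions: sin(ns), n = 1, 2, 3, ...
  General solution: w(s, τ) = Σ c_n sin(ns) exp(-n² τ/2)
  Matching w(s,0) = 2sin(2s) - 3sin(4s) term by term: c_2=2, c_4=-3.
Hence w(s,τ) = 2exp(-2τ)sin(2s) - 3exp(-8τ)sin(4s).
Transform back: u(s,τ) = exp(-s)w(s,τ).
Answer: u(s, τ) = 2exp(-s)exp(-2τ)sin(2s) - 3exp(-s)exp(-8τ)sin(4s)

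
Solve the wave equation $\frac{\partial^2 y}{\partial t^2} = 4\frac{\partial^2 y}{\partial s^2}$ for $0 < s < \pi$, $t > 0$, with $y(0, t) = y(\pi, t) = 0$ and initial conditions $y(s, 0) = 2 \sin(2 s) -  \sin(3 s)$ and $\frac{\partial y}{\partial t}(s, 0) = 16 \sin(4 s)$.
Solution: Using separation of variables $y = X(s)T(t)$:
Eigenfunctions: $\sin(ns)$, $n = 1, 2, 3, \ldots$
General solution: $y(s, t) = \sum [A_n \cos(2n t) + B_n \sin(2n t)] \sin(ns)$
From $y(s,0) = 2 \sin(2 s) - \sin(3 s)$: $A_2=2, A_3=-1$. From $y_t(s,0) = 16 \sin(4 s)$, using $y_t(s,0) = \sum \omega_n B_n \sin(ns)$ with $\omega_n = 2n$: $B_4 = 16/8 = 2$.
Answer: $y(s, t) = 2 \sin(2 s) \cos(4 t) -  \sin(3 s) \cos(6 t) + 2 \sin(4 s) \sin(8 t)$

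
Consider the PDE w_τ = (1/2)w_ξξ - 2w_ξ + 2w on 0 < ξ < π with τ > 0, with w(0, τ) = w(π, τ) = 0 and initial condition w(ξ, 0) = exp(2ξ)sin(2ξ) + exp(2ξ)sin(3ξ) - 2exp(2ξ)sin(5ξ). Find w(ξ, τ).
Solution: Substitute w = exp(2ξ)u.
Then w_ξ = exp(2ξ)(u_ξ + 2u), w_ξξ = exp(2ξ)(u_ξξ + 4u_ξ + 4u), w_τ = exp(2ξ)u_τ; substituting and dividing by exp(2ξ), the lower-order terms cancel: u_τ = (1/2)u_ξξ (standard heat equation).
Data for u: u(ξ,0) = exp(-2ξ)w(ξ,0) = sin(2ξ) + sin(3ξ) - 2sin(5ξ). The boundary conditions carry over: u(0,τ) = u(π,τ) = 0.
Separating variables: u = Σ c_n exp(-n²τ/2) sin(nξ). From u(ξ,0) = sin(2ξ) + sin(3ξ) - 2sin(5ξ): c_2=1, c_3=1, c_5=-2.
So u(ξ,τ) = exp(-2τ)sin(2ξ) + exp(-9τ/2)sin(3ξ) - 2exp(-25τ/2)sin(5ξ), and w(ξ,τ) = exp(2ξ)u(ξ,τ).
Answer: w(ξ, τ) = exp(2ξ)exp(-2τ)sin(2ξ) + exp(2ξ)exp(-9τ/2)sin(3ξ) - 2exp(2ξ)exp(-25τ/2)sin(5ξ)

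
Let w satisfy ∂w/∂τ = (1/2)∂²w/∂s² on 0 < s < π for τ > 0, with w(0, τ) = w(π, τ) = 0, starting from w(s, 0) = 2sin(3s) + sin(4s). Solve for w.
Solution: Using separation of variables w = X(s)T(τ):
Eigenfunctions: sin(ns), n = 1, 2, 3, ...
General solution: w(s, τ) = Σ c_n sin(ns) exp(-n² τ/2)
Matching w(s,0) = 2sin(3s) + sin(4s) term by term: c_3=2, c_4=1.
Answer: w(s, τ) = exp(-8τ)sin(4s) + 2exp(-9τ/2)sin(3s)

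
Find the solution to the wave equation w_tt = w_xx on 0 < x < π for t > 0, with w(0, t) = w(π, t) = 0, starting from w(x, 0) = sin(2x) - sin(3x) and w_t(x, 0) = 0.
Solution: Using separation of variables w = X(x)T(t):
Eigenfunctions: sin(nx), n = 1, 2, 3, ...
General solution: w(x, t) = Σ [A_n cos(n t) + B_n sin(n t)] sin(nx)
From w(x,0) = sin(2x) - sin(3x): A_2=1, A_3=-1. From w_t(x,0) = 0: all B_n = 0.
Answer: w(x, t) = sin(2x)cos(2t) - sin(3x)cos(3t)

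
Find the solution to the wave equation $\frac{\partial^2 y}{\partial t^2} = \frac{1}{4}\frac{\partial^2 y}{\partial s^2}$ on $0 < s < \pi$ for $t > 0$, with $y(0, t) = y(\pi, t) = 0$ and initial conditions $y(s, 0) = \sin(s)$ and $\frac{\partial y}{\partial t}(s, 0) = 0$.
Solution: Separating variables: $y = \sum [A_n \cos(\omega_n t) + B_n \sin(\omega_n t)] \sin(ns)$, $\omega_n = n/2$. From ICs: $A_1=1$.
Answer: $y(s, t) = \sin(s) \cos(t/2)$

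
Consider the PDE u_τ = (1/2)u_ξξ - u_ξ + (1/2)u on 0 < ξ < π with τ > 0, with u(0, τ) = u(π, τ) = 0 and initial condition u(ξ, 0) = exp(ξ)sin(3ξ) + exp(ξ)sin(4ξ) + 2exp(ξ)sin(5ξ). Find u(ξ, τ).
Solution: Substitute u = exp(ξ)w, i.e. w = exp(-ξ)u.
By the product rule, u_ξ = exp(ξ)(w_ξ + w), u_ξξ = exp(ξ)(w_ξξ + 2w_ξ + w), u_τ = exp(ξ)w_τ.
Substituting into the PDE and dividing by exp(ξ): w_τ = (1/2)(w_ξξ + 2w_ξ + w) - (w_ξ + w) + (1/2)w.
The lower-order terms cancel, leaving the standard heat equation w_τ = (1/2)w_ξξ.
Initial data for w: w(ξ,0) = exp(-ξ)u(ξ,0) = sin(3ξ) + sin(4ξ) + 2sin(5ξ). The boundary conditions carry over: w(0,τ) = w(π,τ) = 0.
Solve for w:
  Using separation of variables w = X(ξ)T(τ):
  Eigenfunctions: sin(nξ), n = 1, 2, 3, ...
  General solution: w(ξ, τ) = Σ c_n sin(nξ) exp(-n² τ/2)
  Matching w(ξ,0) = sin(3ξ) + sin(4ξ) + 2sin(5ξ) term by term: c_3=1, c_4=1, c_5=2.
Hence w(ξ,τ) = exp(-8τ)sin(4ξ) + exp(-9τ/2)sin(3ξ) + 2exp(-25τ/2)sin(5ξ).
Transform back: u(ξ,τ) = exp(ξ)w(ξ,τ).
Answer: u(ξ, τ) = exp(ξ)exp(-8τ)sin(4ξ) + exp(ξ)exp(-9τ/2)sin(3ξ) + 2exp(ξ)exp(-25τ/2)sin(5ξ)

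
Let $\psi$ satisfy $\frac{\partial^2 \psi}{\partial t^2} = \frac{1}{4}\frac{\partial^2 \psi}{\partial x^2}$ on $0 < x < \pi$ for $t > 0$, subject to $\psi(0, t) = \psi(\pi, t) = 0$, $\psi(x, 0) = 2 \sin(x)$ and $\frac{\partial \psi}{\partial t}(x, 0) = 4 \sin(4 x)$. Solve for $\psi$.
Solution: Separating variables: $\psi = \sum [A_n \cos(\omega_n t) + B_n \sin(\omega_n t)] \sin(nx)$, $\omega_n = n/2$. From ICs ($B_n$ = velocity coefficient / $\omega_n$): $A_1=2, B_4=2$.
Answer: $\psi(x, t) = 2 \sin(2 t) \sin(4 x) + 2 \sin(x) \cos(t/2)$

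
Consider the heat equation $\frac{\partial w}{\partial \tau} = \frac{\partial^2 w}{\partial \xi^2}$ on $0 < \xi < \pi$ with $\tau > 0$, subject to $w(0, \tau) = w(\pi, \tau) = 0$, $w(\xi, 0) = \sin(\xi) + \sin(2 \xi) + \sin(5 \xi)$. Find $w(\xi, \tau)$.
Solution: Separating variables: $w = \sum c_n e^{-n^2\tau} \sin(n\xi)$. From $w(\xi,0) = \sin(\xi) + \sin(2 \xi) + \sin(5 \xi)$: $c_1=1, c_2=1, c_5=1$.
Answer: $w(\xi, \tau) = e^{-\tau} \sin(\xi) + e^{-4 \tau} \sin(2 \xi) + e^{-25 \tau} \sin(5 \xi)$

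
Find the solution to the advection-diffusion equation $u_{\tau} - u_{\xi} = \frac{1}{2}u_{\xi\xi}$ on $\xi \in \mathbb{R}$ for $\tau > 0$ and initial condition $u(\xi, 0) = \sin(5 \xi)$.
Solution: Moving frame: $\eta = \xi + \tau$, $\sigma = \tau$, $u = w(\eta,\sigma)$, so $u_{\tau} = w_{\sigma} + w_{\eta}$ and $u_{\xi\xi} = w_{\eta\eta}$.
Hence $u_{\tau} - u_{\xi} = w_{\sigma}$ and the PDE becomes the heat equation $w_{\sigma} = \frac{1}{2}w_{\eta\eta}$ on $\eta \in \mathbb{R}$.
Initial data: $w(\eta,0) = u(\eta,0) = \sin(5 \eta)$. Each mode $\sin(n\eta)$ decays as $e^{-n^2\sigma/2}$ on $\mathbb{R}$, so $w(\eta,\sigma) = \sum c_n e^{-n^2\sigma/2} \sin(n\eta)$ with $c_5=1$: $w(\eta,\sigma) = e^{-25 \sigma/2} \sin(5 \eta)$.
Substituting back: $u(\xi,\tau) = w(\xi + \tau, \tau)$.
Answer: $u(\xi, \tau) = e^{-25 \tau/2} \sin(5 \tau + 5 \xi)$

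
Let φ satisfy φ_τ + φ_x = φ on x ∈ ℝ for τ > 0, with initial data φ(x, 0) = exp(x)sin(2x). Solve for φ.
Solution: Substitute φ = exp(x)u, i.e. u = exp(-x)φ.
By the product rule, φ_x = exp(x)(u_x + u), φ_τ = exp(x)u_τ.
Substituting into the PDE and dividing by exp(x): u_τ + (u_x + u) = u.
The lower-order terms cancel, leaving the standard advection equation u_τ + u_x = 0.
Initial data for u: u(x,0) = exp(-x)φ(x,0) = sin(2x).
Solve for u:
  By method of characteristics (waves move right with speed 1):
  Along characteristics x - τ = const, u is constant, so u(x,τ) = f(x - τ) with f = u(·, 0).
Hence u(x,τ) = sin(2x - 2τ).
Transform back: φ(x,τ) = exp(x)u(x,τ).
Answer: φ(x, τ) = exp(x)sin(2x - 2τ)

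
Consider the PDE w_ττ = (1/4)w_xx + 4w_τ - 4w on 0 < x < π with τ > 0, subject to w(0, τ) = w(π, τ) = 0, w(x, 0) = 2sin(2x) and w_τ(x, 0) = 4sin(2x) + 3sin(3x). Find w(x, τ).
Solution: Substitute w = exp(2τ)u.
Then w_τ = exp(2τ)(u_τ + 2u), w_ττ = exp(2τ)(u_ττ + 4u_τ + 4u), w_xx = exp(2τ)u_xx; substituting and dividing by exp(2τ), the lower-order terms cancel: u_ττ = (1/4)u_xx (standard wave equation).
Data for u: u(x,0) = w(x,0) = 2sin(2x); u_τ(x,0) = w_τ(x,0) - 2w(x,0) = 3sin(3x). The boundary conditions carry over: u(0,τ) = u(π,τ) = 0.
Separating variables: u = Σ [A_n cos(ω_n τ) + B_n sin(ω_n τ)] sin(nx), ω_n = n/2. From ICs (B_n = velocity coefficient / ω_n): A_2=2, B_3=2.
So u(x,τ) = 2sin(2x)cos(τ) + 2sin(3x)sin(3τ/2), and w(x,τ) = exp(2τ)u(x,τ).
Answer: w(x, τ) = 2exp(2τ)sin(2x)cos(τ) + 2exp(2τ)sin(3x)sin(3τ/2)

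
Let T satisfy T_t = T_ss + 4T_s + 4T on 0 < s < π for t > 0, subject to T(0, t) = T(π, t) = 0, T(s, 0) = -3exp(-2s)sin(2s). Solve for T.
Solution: Substitute T = exp(-2s)u, i.e. u = exp(2s)T.
By the product rule, T_s = exp(-2s)(u_s - 2u), T_ss = exp(-2s)(u_ss - 4u_s + 4u), T_t = exp(-2s)u_t.
Substituting into the PDE and dividing by exp(-2s): u_t = (u_ss - 4u_s + 4u) + 4(u_s - 2u) + 4u.
The lower-order terms cancel, leaving the standard heat equation u_t = u_ss.
Initial data for u: u(s,0) = exp(2s)T(s,0) = -3sin(2s). The boundary conditions carry over: u(0,t) = u(π,t) = 0.
Solve for u:
  Using separation of variables u = X(s)G(t):
  Eigenfunctions: sin(ns), n = 1, 2, 3, ...
  General solution: u(s, t) = Σ c_n sin(ns) exp(-n² t)
  Matching u(s,0) = -3sin(2s) term by term: c_2=-3.
Hence u(s,t) = -3exp(-4t)sin(2s).
Transform back: T(s,t) = exp(-2s)u(s,t).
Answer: T(s, t) = -3exp(-2s)exp(-4t)sin(2s)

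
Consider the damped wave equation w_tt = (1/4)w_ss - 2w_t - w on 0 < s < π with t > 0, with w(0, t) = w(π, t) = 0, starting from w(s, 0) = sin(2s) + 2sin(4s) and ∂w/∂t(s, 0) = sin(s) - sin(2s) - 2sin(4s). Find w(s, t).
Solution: Substitute w = exp(-t)u, i.e. u = exp(t)w.
By the product rule, w_t = exp(-t)(u_t - u), w_tt = exp(-t)(u_tt - 2u_t + u), w_ss = exp(-t)u_ss.
Substituting into the PDE and dividing by exp(-t): u_tt - 2u_t + u = (1/4)u_ss - 2(u_t - u) - u.
The lower-order terms cancel, leaving the standard wave equation u_tt = (1/4)u_ss.
Initial data for u: u(s,0) = w(s,0) = sin(2s) + 2sin(4s); u_t(s,0) = w_t(s,0) + w(s,0) = sin(s). The boundary conditions carry over: u(0,t) = u(π,t) = 0.
Solve for u:
  Using separation of variables u = X(s)T(t):
  Eigenfunctions: sin(ns), n = 1, 2, 3, ...
  General solution: u(s, t) = Σ [A_n cos(n t/2) + B_n sin(n t/2)] sin(ns)
  From u(s,0) = sin(2s) + 2sin(4s): A_2=1, A_4=2. From u_t(s,0) = sin(s), using u_t(s,0) = Σ ω_n B_n sin(ns) with ω_n = n/2: B_1 = 1/(1/2) = 2.
Hence u(s,t) = 2sin(s)sin(t/2) + sin(2s)cos(t) + 2sin(4s)cos(2t).
Transform back: w(s,t) = exp(-t)u(s,t).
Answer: w(s, t) = 2exp(-t)sin(s)sin(t/2) + exp(-t)sin(2s)cos(t) + 2exp(-t)sin(4s)cos(2t)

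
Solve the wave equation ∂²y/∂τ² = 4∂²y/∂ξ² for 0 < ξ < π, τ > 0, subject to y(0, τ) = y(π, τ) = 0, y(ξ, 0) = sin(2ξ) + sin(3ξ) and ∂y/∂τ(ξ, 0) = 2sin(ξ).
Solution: Separating variables: y = Σ [A_n cos(ω_n τ) + B_n sin(ω_n τ)] sin(nξ), ω_n = 2n. From ICs (B_n = velocity coefficient / ω_n): A_2=1, A_3=1, B_1=1.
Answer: y(ξ, τ) = sin(ξ)sin(2τ) + sin(2ξ)cos(4τ) + sin(3ξ)cos(6τ)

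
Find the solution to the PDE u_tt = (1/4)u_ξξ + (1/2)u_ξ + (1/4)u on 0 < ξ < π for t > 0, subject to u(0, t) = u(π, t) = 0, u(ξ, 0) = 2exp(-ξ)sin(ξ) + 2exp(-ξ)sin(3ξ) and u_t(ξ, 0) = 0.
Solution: Substitute u = exp(-ξ)w.
Then u_ξ = exp(-ξ)(w_ξ - w), u_ξξ = exp(-ξ)(w_ξξ - 2w_ξ + w), u_tt = exp(-ξ)w_tt; substituting and dividing by exp(-ξ), the lower-order terms cancel: w_tt = (1/4)w_ξξ (standard wave equation).
Data for w: w(ξ,0) = exp(ξ)u(ξ,0) = 2sin(ξ) + 2sin(3ξ); w_t(ξ,0) = exp(ξ)u_t(ξ,0) = 0. The boundary conditions carry over: w(0,t) = w(π,t) = 0.
Separating variables: w = Σ [A_n cos(ω_n t) + B_n sin(ω_n t)] sin(nξ), ω_n = n/2. From ICs: A_1=2, A_3=2.
So w(ξ,t) = 2sin(ξ)cos(t/2) + 2sin(3ξ)cos(3t/2), and u(ξ,t) = exp(-ξ)w(ξ,t).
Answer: u(ξ, t) = 2exp(-ξ)sin(ξ)cos(t/2) + 2exp(-ξ)sin(3ξ)cos(3t/2)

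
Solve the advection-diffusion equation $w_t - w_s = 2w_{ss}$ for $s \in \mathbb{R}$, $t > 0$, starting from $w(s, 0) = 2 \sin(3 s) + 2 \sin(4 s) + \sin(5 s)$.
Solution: Change to a moving frame: let $\eta = s + t$, $\sigma = t$ and write $w(s,t) = u(\eta,\sigma)$.
By the chain rule $w_t = u_{\sigma} + u_{\eta}$, $w_s = u_{\eta}$, $w_{ss} = u_{\eta\eta}$.
Then $w_t - w_s = u_{\sigma}$: the advection term cancels and the PDE becomes the heat equation $u_{\sigma} = 2u_{\eta\eta}$ on $\eta \in \mathbb{R}$.
Initial data: $u(\eta,0) = w(\eta,0) = 2 \sin(3 \eta) + 2 \sin(4 \eta) + \sin(5 \eta)$.
On $\eta \in \mathbb{R}$ each mode satisfies $(\sin(n\eta))'' = -n^2 \sin(n\eta)$, so $e^{-2n^2\sigma} \sin(n\eta)$ solves the heat equation; by superposition $u(\eta,\sigma) = \sum c_n e^{-2n^2\sigma} \sin(n\eta)$.
Reading off the coefficients: $c_3=2, c_4=2, c_5=1$, so $u(\eta,\sigma) = 2 e^{-18 \sigma} \sin(3 \eta) + 2 e^{-32 \sigma} \sin(4 \eta) + e^{-50 \sigma} \sin(5 \eta)$.
Substituting back $\eta = s + t$, $\sigma = t$: $w(s,t) = u(s + t, t)$.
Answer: $w(s, t) = 2 e^{-18 t} \sin(3 s + 3 t) + 2 e^{-32 t} \sin(4 s + 4 t) + e^{-50 t} \sin(5 s + 5 t)$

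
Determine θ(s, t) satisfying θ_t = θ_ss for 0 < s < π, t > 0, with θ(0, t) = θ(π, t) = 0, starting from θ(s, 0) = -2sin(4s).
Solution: Separating variables: θ = Σ c_n exp(-n²t) sin(ns). From θ(s,0) = -2sin(4s): c_4=-2.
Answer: θ(s, t) = -2exp(-16t)sin(4s)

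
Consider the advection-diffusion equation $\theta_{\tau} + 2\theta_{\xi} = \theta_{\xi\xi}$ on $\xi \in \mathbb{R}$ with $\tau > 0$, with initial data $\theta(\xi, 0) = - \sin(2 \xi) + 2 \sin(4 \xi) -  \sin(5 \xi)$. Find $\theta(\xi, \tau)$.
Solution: Moving frame: $\eta = \xi - 2\tau$, $\sigma = \tau$, $\theta = u(\eta,\sigma)$, so $\theta_{\tau} = u_{\sigma} - 2u_{\eta}$ and $\theta_{\xi\xi} = u_{\eta\eta}$.
Hence $\theta_{\tau} + 2\theta_{\xi} = u_{\sigma}$ and the PDE becomes the heat equation $u_{\sigma} = u_{\eta\eta}$ on $\eta \in \mathbb{R}$.
Initial data: $u(\eta,0) = \theta(\eta,0) = - \sin(2 \eta) + 2 \sin(4 \eta) - \sin(5 \eta)$. Each mode $\sin(n\eta)$ decays as $e^{-n^2\sigma}$ on $\mathbb{R}$, so $u(\eta,\sigma) = \sum c_n e^{-n^2\sigma} \sin(n\eta)$ with $c_2=-1, c_4=2, c_5=-1$: $u(\eta,\sigma) = - e^{-4 \sigma} \sin(2 \eta) + 2 e^{-16 \sigma} \sin(4 \eta) - e^{-25 \sigma} \sin(5 \eta)$.
Substituting back: $\theta(\xi,\tau) = u(\xi - 2\tau, \tau)$.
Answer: $\theta(\xi, \tau) = e^{-4 \tau} \sin(4 \tau - 2 \xi) - 2 e^{-16 \tau} \sin(8 \tau - 4 \xi) + e^{-25 \tau} \sin(10 \tau - 5 \xi)$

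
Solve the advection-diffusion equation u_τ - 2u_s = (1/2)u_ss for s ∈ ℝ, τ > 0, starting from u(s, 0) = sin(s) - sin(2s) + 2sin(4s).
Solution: Moving frame: η = s + 2τ, σ = τ, u = w(η,σ), so u_τ = w_σ + 2w_η and u_ss = w_ηη.
Hence u_τ - 2u_s = w_σ and the PDE becomes the heat equation w_σ = (1/2)w_ηη on η ∈ ℝ.
Initial data: w(η,0) = u(η,0) = sin(η) - sin(2η) + 2sin(4η). Each mode sin(nη) decays as exp(-n²σ/2) on ℝ, so w(η,σ) = Σ c_n exp(-n²σ/2) sin(nη) with c_1=1, c_2=-1, c_4=2: w(η,σ) = -exp(-2σ)sin(2η) + 2exp(-8σ)sin(4η) + exp(-σ/2)sin(η).
Substituting back: u(s,τ) = w(s + 2τ, τ).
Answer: u(s, τ) = -exp(-2τ)sin(2s + 4τ) + 2exp(-8τ)sin(4s + 8τ) + exp(-τ/2)sin(s + 2τ)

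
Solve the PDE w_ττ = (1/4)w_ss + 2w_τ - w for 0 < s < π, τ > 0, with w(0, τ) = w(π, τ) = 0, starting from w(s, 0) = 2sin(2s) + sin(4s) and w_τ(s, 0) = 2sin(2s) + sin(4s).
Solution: Substitute w = exp(τ)u, i.e. u = exp(-τ)w.
By the product rule, w_τ = exp(τ)(u_τ + u), w_ττ = exp(τ)(u_ττ + 2u_τ + u), w_ss = exp(τ)u_ss.
Substituting into the PDE and dividing by exp(τ): u_ττ + 2u_τ + u = (1/4)u_ss + 2(u_τ + u) - u.
The lower-order terms cancel, leaving the standard wave equation u_ττ = (1/4)u_ss.
Initial data for u: u(s,0) = w(s,0) = 2sin(2s) + sin(4s); u_τ(s,0) = w_τ(s,0) - w(s,0) = 0. The boundary conditions carry over: u(0,τ) = u(π,τ) = 0.
Solve for u:
  Using separation of variables u = X(s)T(τ):
  Eigenfunctions: sin(ns), n = 1, 2, 3, ...
  General solution: u(s, τ) = Σ [A_n cos(n τ/2) + B_n sin(n τ/2)] sin(ns)
  From u(s,0) = 2sin(2s) + sin(4s): A_2=2, A_4=1. From u_τ(s,0) = 0: all B_n = 0.
Hence u(s,τ) = 2sin(2s)cos(τ) + sin(4s)cos(2τ).
Transform back: w(s,τ) = exp(τ)u(s,τ).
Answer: w(s, τ) = 2exp(τ)sin(2s)cos(τ) + exp(τ)sin(4s)cos(2τ)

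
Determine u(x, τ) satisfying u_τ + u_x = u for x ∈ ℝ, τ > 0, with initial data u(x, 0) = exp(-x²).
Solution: Substitute u = exp(τ)w, i.e. w = exp(-τ)u.
By the product rule, u_τ = exp(τ)(w_τ + w), u_x = exp(τ)w_x.
Substituting into the PDE and dividing by exp(τ): w_τ + w + w_x = w.
The lower-order terms cancel, leaving the standard advection equation w_τ + w_x = 0.
Initial data for w: w(x,0) = u(x,0) = exp(-x²).
Solve for w:
  By method of characteristics (waves move right with speed 1):
  Along characteristics x - τ = const, w is constant, so w(x,τ) = f(x - τ) with f = w(·, 0).
Hence w(x,τ) = exp(-(x - τ)²).
Transform back: u(x,τ) = exp(τ)w(x,τ).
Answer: u(x, τ) = exp(τ)exp(-(x - τ)²)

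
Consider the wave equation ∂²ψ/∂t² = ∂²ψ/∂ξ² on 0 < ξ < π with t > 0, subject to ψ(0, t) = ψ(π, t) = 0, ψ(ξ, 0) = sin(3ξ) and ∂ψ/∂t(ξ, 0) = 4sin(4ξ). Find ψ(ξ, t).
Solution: Using separation of variables ψ = X(ξ)T(t):
Eigenfunctions: sin(nξ), n = 1, 2, 3, ...
General solution: ψ(ξ, t) = Σ [A_n cos(n t) + B_n sin(n t)] sin(nξ)
From ψ(ξ,0) = sin(3ξ): A_3=1. From ψ_t(ξ,0) = 4sin(4ξ), using ψ_t(ξ,0) = Σ ω_n B_n sin(nξ) with ω_n = n: B_4 = 4/4 = 1.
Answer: ψ(ξ, t) = sin(4t)sin(4ξ) + sin(3ξ)cos(3t)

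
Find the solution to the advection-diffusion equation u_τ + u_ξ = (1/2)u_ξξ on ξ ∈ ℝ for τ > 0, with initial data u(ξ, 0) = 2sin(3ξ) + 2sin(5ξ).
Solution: Change to a moving frame: let η = ξ - τ, σ = τ and write u(ξ,τ) = w(η,σ).
By the chain rule u_τ = w_σ - w_η, u_ξ = w_η, u_ξξ = w_ηη.
Then u_τ + u_ξ = w_σ: the advection term cancels and the PDE becomes the heat equation w_σ = (1/2)w_ηη on η ∈ ℝ.
Initial data: w(η,0) = u(η,0) = 2sin(3η) + 2sin(5η).
On η ∈ ℝ each mode satisfies (sin(nη))″ = -n² sin(nη), so exp(-n²σ/2) sin(nη) solves the heat equation; by superposition w(η,σ) = Σ c_n exp(-n²σ/2) sin(nη).
Reading off the coefficients: c_3=2, c_5=2, so w(η,σ) = 2exp(-9σ/2)sin(3η) + 2exp(-25σ/2)sin(5η).
Substituting back η = ξ - τ, σ = τ: u(ξ,τ) = w(ξ - τ, τ).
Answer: u(ξ, τ) = 2exp(-9τ/2)sin(3ξ - 3τ) + 2exp(-25τ/2)sin(5ξ - 5τ)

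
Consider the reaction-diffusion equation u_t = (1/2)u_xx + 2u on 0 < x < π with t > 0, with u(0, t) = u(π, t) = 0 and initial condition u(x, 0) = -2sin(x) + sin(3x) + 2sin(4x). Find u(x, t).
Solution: Substitute u = exp(2t)w, i.e. w = exp(-2t)u.
By the product rule, u_t = exp(2t)(w_t + 2w), u_xx = exp(2t)w_xx.
Substituting into the PDE and dividing by exp(2t): w_t + 2w = (1/2)w_xx + 2w.
The lower-order terms cancel, leaving the standard heat equation w_t = (1/2)w_xx.
Initial data for w: w(x,0) = u(x,0) = -2sin(x) + sin(3x) + 2sin(4x). The boundary conditions carry over: w(0,t) = w(π,t) = 0.
Solve for w:
  Using separation of variables w = X(x)T(t):
  Eigenfunctions: sin(nx), n = 1, 2, 3, ...
  General solution: w(x, t) = Σ c_n sin(nx) exp(-n² t/2)
  Matching w(x,0) = -2sin(x) + sin(3x) + 2sin(4x) term by term: c_1=-2, c_3=1, c_4=2.
Hence w(x,t) = 2exp(-8t)sin(4x) - 2exp(-t/2)sin(x) + exp(-9t/2)sin(3x).
Transform back: u(x,t) = exp(2t)w(x,t).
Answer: u(x, t) = -2exp(3t/2)sin(x) + 2exp(-6t)sin(4x) + exp(-5t/2)sin(3x)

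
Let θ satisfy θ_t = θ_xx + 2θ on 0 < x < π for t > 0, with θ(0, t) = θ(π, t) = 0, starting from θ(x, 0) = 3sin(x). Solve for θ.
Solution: Substitute θ = exp(2t)u, i.e. u = exp(-2t)θ.
By the product rule, θ_t = exp(2t)(u_t + 2u), θ_xx = exp(2t)u_xx.
Substituting into the PDE and dividing by exp(2t): u_t + 2u = u_xx + 2u.
The lower-order terms cancel, leaving the standard heat equation u_t = u_xx.
Initial data for u: u(x,0) = θ(x,0) = 3sin(x). The boundary conditions carry over: u(0,t) = u(π,t) = 0.
Solve for u:
  Using separation of variables u = X(x)G(t):
  Eigenfunctions: sin(nx), n = 1, 2, 3, ...
  General solution: u(x, t) = Σ c_n sin(nx) exp(-n² t)
  Matching u(x,0) = 3sin(x) term by term: c_1=3.
Hence u(x,t) = 3exp(-t)sin(x).
Transform back: θ(x,t) = exp(2t)u(x,t).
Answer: θ(x, t) = 3exp(t)sin(x)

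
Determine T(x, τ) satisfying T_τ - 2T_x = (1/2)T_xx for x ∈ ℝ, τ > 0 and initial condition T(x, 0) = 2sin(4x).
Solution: Moving frame: η = x + 2τ, σ = τ, T = u(η,σ), so T_τ = u_σ + 2u_η and T_xx = u_ηη.
Hence T_τ - 2T_x = u_σ and the PDE becomes the heat equation u_σ = (1/2)u_ηη on η ∈ ℝ.
Initial data: u(η,0) = T(η,0) = 2sin(4η). Each mode sin(nη) decays as exp(-n²σ/2) on ℝ, so u(η,σ) = Σ c_n exp(-n²σ/2) sin(nη) with c_4=2: u(η,σ) = 2exp(-8σ)sin(4η).
Substituting back: T(x,τ) = u(x + 2τ, τ).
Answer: T(x, τ) = 2exp(-8τ)sin(4x + 8τ)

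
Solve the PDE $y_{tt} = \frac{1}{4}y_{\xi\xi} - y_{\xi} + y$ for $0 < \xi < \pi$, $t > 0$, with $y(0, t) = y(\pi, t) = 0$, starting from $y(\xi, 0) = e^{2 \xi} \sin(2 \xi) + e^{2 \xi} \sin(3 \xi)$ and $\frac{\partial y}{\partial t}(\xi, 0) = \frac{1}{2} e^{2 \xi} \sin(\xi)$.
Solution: Substitute $y = e^{2\xi}u$, i.e. $u = e^{-2\xi}y$.
By the product rule, $y_{\xi} = e^{2\xi}(u_{\xi} + 2u)$, $y_{\xi\xi} = e^{2\xi}(u_{\xi\xi} + 4u_{\xi} + 4u)$, $y_{tt} = e^{2\xi}u_{tt}$.
Substituting into the PDE and dividing by $e^{2\xi}$: $u_{tt} = \frac{1}{4}(u_{\xi\xi} + 4u_{\xi} + 4u) - (u_{\xi} + 2u) + u$.
The lower-order terms cancel, leaving the standard wave equation $u_{tt} = \frac{1}{4}u_{\xi\xi}$.
Initial data for $u$: $u(\xi,0) = e^{-2\xi}y(\xi,0) = \sin(2 \xi) + \sin(3 \xi)$; $u_t(\xi,0) = e^{-2\xi}y_t(\xi,0) = \frac{1}{2} \sin(\xi)$. The boundary conditions carry over: $u(0,t) = u(\pi,t) = 0$.
Solve for $u$:
  Using separation of variables $u = X(\xi)T(t)$:
  Eigenfunctions: $\sin(n\xi)$, $n = 1, 2, 3, \ldots$
  General solution: $u(\xi, t) = \sum [A_n \cos(n t/2) + B_n \sin(n t/2)] \sin(n\xi)$
  From $u(\xi,0) = \sin(2 \xi) + \sin(3 \xi)$: $A_2=1, A_3=1$. From $u_t(\xi,0) = \frac{1}{2} \sin(\xi)$, using $u_t(\xi,0) = \sum \omega_n B_n \sin(n\xi)$ with $\omega_n = n/2$: $B_1 = (1/2)/(1/2) = 1$.
Hence $u(\xi,t) = \sin(t/2) \sin(\xi) + \sin(2 \xi) \cos(t) + \sin(3 \xi) \cos(3 t/2)$.
Transform back: $y(\xi,t) = e^{2\xi}u(\xi,t)$.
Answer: $y(\xi, t) = e^{2 \xi} \sin(\xi) \sin(t/2) + e^{2 \xi} \sin(2 \xi) \cos(t) + e^{2 \xi} \sin(3 \xi) \cos(3 t/2)$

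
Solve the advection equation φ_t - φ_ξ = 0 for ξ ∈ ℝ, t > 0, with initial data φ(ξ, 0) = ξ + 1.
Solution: By characteristics (dξ/dt = -1), φ(ξ,t) = f(ξ + t) with f = φ(·, 0).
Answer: φ(ξ, t) = t + ξ + 1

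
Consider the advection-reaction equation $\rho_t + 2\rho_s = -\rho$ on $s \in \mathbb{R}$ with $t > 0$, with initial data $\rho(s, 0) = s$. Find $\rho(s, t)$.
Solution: Substitute $\rho = e^{-t}u$, i.e. $u = e^{t}\rho$.
By the product rule, $\rho_t = e^{-t}(u_t - u)$, $\rho_s = e^{-t}u_s$.
Substituting into the PDE and dividing by $e^{-t}$: $u_t - u + 2u_s = -u$.
The lower-order terms cancel, leaving the standard advection equation $u_t + 2u_s = 0$.
Initial data for $u$: $u(s,0) = \rho(s,0) = s$.
Solve for $u$:
  By method of characteristics (waves move right with speed 2):
  Along characteristics $s - 2t =$ const, $u$ is constant, so $u(s,t) = f(s - 2t)$ with $f = u( \cdot , 0)$.
Hence $u(s,t) = s - 2 t$.
Transform back: $\rho(s,t) = e^{-t}u(s,t)$.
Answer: $\rho(s, t) = s e^{-t} - 2 t e^{-t}$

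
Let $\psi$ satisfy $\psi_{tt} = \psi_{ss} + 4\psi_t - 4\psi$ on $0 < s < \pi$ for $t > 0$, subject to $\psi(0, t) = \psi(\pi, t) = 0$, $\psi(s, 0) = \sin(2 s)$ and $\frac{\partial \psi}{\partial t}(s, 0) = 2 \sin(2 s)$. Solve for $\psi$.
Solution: Substitute $\psi = e^{2t}u$, i.e. $u = e^{-2t}\psi$.
By the product rule, $\psi_t = e^{2t}(u_t + 2u)$, $\psi_{tt} = e^{2t}(u_{tt} + 4u_t + 4u)$, $\psi_{ss} = e^{2t}u_{ss}$.
Substituting into the PDE and dividing by $e^{2t}$: $u_{tt} + 4u_t + 4u = u_{ss} + 4(u_t + 2u) - 4u$.
The lower-order terms cancel, leaving the standard wave equation $u_{tt} = u_{ss}$.
Initial data for $u$: $u(s,0) = \psi(s,0) = \sin(2 s)$; $u_t(s,0) = \psi_t(s,0) - 2\psi(s,0) = 0$. The boundary conditions carry over: $u(0,t) = u(\pi,t) = 0$.
Solve for $u$:
  Using separation of variables $u = X(s)T(t)$:
  Eigenfunctions: $\sin(ns)$, $n = 1, 2, 3, \ldots$
  General solution: $u(s, t) = \sum [A_n \cos(n t) + B_n \sin(n t)] \sin(ns)$
  From $u(s,0) = \sin(2 s)$: $A_2=1$. From $u_t(s,0) = 0$: all $B_n = 0$.
Hence $u(s,t) = \sin(2 s) \cos(2 t)$.
Transform back: $\psi(s,t) = e^{2t}u(s,t)$.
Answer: $\psi(s, t) = e^{2 t} \sin(2 s) \cos(2 t)$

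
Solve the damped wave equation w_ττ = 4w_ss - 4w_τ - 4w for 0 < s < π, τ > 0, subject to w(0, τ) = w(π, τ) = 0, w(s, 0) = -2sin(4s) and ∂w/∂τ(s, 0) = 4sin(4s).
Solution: Substitute w = exp(-2τ)u, i.e. u = exp(2τ)w.
By the product rule, w_τ = exp(-2τ)(u_τ - 2u), w_ττ = exp(-2τ)(u_ττ - 4u_τ + 4u), w_ss = exp(-2τ)u_ss.
Substituting into the PDE and dividing by exp(-2τ): u_ττ - 4u_τ + 4u = 4u_ss - 4(u_τ - 2u) - 4u.
The lower-order terms cancel, leaving the standard wave equation u_ττ = 4u_ss.
Initial data for u: u(s,0) = w(s,0) = -2sin(4s); u_τ(s,0) = w_τ(s,0) + 2w(s,0) = 0. The boundary conditions carry over: u(0,τ) = u(π,τ) = 0.
Solve for u:
  Using separation of variables u = X(s)T(τ):
  Eigenfunctions: sin(ns), n = 1, 2, 3, ...
  General solution: u(s, τ) = Σ [A_n cos(2n τ) + B_n sin(2n τ)] sin(ns)
  From u(s,0) = -2sin(4s): A_4=-2. From u_τ(s,0) = 0: all B_n = 0.
Hence u(s,τ) = -2sin(4s)cos(8τ).
Transform back: w(s,τ) = exp(-2τ)u(s,τ).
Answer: w(s, τ) = -2exp(-2τ)sin(4s)cos(8τ)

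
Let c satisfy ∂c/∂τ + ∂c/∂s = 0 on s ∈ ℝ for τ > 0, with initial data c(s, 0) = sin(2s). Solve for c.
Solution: By characteristics (ds/dτ = 1), c(s,τ) = f(s - τ) with f = c(·, 0).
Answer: c(s, τ) = sin(2s - 2τ)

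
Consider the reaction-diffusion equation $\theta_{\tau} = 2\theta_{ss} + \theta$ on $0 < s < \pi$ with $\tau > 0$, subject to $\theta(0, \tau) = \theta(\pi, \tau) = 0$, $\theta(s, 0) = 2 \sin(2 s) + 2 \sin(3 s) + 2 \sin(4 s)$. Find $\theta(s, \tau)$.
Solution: Substitute $\theta = e^{\tau}u$.
Then $\theta_{\tau} = e^{\tau}(u_{\tau} + u)$, $\theta_{ss} = e^{\tau}u_{ss}$; substituting and dividing by $e^{\tau}$, the lower-order terms cancel: $u_{\tau} = 2u_{ss}$ (standard heat equation).
Data for $u$: $u(s,0) = \theta(s,0) = 2 \sin(2 s) + 2 \sin(3 s) + 2 \sin(4 s)$. The boundary conditions carry over: $u(0,\tau) = u(\pi,\tau) = 0$.
Separating variables: $u = \sum c_n e^{-2n^2\tau} \sin(ns)$. From $u(s,0) = 2 \sin(2 s) + 2 \sin(3 s) + 2 \sin(4 s)$: $c_2=2, c_3=2, c_4=2$.
So $u(s,\tau) = 2 e^{-8 \tau} \sin(2 s) + 2 e^{-18 \tau} \sin(3 s) + 2 e^{-32 \tau} \sin(4 s)$, and $\theta(s,\tau) = e^{\tau}u(s,\tau)$.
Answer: $\theta(s, \tau) = 2 e^{-7 \tau} \sin(2 s) + 2 e^{-17 \tau} \sin(3 s) + 2 e^{-31 \tau} \sin(4 s)$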